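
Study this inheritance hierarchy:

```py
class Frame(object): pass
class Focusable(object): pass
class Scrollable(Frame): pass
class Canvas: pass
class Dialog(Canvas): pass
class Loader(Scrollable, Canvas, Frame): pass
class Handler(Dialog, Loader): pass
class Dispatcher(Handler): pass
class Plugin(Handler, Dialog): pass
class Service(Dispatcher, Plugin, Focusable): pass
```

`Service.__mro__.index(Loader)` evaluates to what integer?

L[Service] = Service + merge(L[Dispatcher], L[Plugin], L[Focusable], [Dispatcher Plugin Focusable])
  take Dispatcher:  [Dispatcher Handler Dialog Loader Scrollable Canvas Frame object] + [Plugin Handler Dialog Loader Scrollable Canvas Frame object] + [Focusable object] + [Dispatcher Plugin Focusable]
  take Plugin:  [Handler Dialog Loader Scrollable Canvas Frame object] + [Plugin Handler Dialog Loader Scrollable Canvas Frame object] + [Focusable object] + [Plugin Focusable]
  take Handler:  [Handler Dialog Loader Scrollable Canvas Frame object] + [Handler Dialog Loader Scrollable Canvas Frame object] + [Focusable object] + [Focusable]
  take Dialog:  [Dialog Loader Scrollable Canvas Frame object] + [Dialog Loader Scrollable Canvas Frame object] + [Focusable object] + [Focusable]
  take Loader:  [Loader Scrollable Canvas Frame object] + [Loader Scrollable Canvas Frame object] + [Focusable object] + [Focusable]
  take Scrollable:  [Scrollable Canvas Frame object] + [Scrollable Canvas Frame object] + [Focusable object] + [Focusable]
  take Canvas:  [Canvas Frame object] + [Canvas Frame object] + [Focusable object] + [Focusable]
  take Frame:  [Frame object] + [Frame object] + [Focusable object] + [Focusable]
  take Focusable:  [object] + [object] + [Focusable object] + [Focusable]
  take object:  [object] + [object] + [object]
MRO: Service Dispatcher Plugin Handler Dialog Loader Scrollable Canvas Frame Focusable object
Loader sits at index 5.

5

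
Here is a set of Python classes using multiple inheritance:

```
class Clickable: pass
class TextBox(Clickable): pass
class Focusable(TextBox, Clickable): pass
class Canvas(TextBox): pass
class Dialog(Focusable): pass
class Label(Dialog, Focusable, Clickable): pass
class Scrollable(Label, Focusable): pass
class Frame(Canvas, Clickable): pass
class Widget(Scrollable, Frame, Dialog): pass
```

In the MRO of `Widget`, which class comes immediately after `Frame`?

Dialog

L[Widget] = Widget + merge(L[Scrollable], L[Frame], L[Dialog], [Scrollable Frame Dialog])
  take Scrollable:  [Scrollable Label Dialog Focusable TextBox Clickable object] + [Frame Canvas TextBox Clickable object] + [Dialog Focusable TextBox Clickable object] + [Scrollable Frame Dialog]
  take Label:  [Label Dialog Focusable TextBox Clickable object] + [Frame Canvas TextBox Clickable object] + [Dialog Focusable TextBox Clickable object] + [Frame Dialog]
  take Frame:  [Dialog Focusable TextBox Clickable object] + [Frame Canvas TextBox Clickable object] + [Dialog Focusable TextBox Clickable object] + [Frame Dialog]
  take Dialog:  [Dialog Focusable TextBox Clickable object] + [Canvas TextBox Clickable object] + [Dialog Focusable TextBox Clickable object] + [Dialog]
  take Focusable:  [Focusable TextBox Clickable object] + [Canvas TextBox Clickable object] + [Focusable TextBox Clickable object]
  take Canvas:  [TextBox Clickable object] + [Canvas TextBox Clickable object] + [TextBox Clickable object]
  take TextBox:  [TextBox Clickable object] + [TextBox Clickable object] + [TextBox Clickable object]
  take Clickable:  [Clickable object] + [Clickable object] + [Clickable object]
  take object:  [object] + [object] + [object]
MRO: Widget Scrollable Label Frame Dialog Focusable Canvas TextBox Clickable object
Frame is at position 3; next is Dialog.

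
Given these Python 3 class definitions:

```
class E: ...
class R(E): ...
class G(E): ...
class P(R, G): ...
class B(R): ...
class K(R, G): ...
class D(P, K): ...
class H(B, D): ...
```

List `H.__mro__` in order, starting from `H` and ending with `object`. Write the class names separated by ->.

L[H] = H + merge(L[B], L[D], [B D])
  take B:  [B R E object] + [D P K R G E object] + [B D]
  take D:  [R E object] + [D P K R G E object] + [D]
  take P:  [R E object] + [P K R G E object]
  take K:  [R E object] + [K R G E object]
  take R:  [R E object] + [R G E object]
  take G:  [E object] + [G E object]
  take E:  [E object] + [E object]
  take object:  [object] + [object]

H -> B -> D -> P -> K -> R -> G -> E -> object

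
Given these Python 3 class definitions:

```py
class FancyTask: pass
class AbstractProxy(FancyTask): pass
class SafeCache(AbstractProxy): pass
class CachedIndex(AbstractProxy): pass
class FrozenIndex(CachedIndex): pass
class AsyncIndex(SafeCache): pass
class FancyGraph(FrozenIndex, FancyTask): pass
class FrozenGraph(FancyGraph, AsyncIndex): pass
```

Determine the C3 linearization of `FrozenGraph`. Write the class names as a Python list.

L[FrozenGraph] = FrozenGraph + merge(L[FancyGraph], L[AsyncIndex], [FancyGraph AsyncIndex])
  take FancyGraph:  [FancyGraph FrozenIndex CachedIndex AbstractProxy FancyTask object] + [AsyncIndex SafeCache AbstractProxy FancyTask object] + [FancyGraph AsyncIndex]
  take FrozenIndex:  [FrozenIndex CachedIndex AbstractProxy FancyTask object] + [AsyncIndex SafeCache AbstractProxy FancyTask object] + [AsyncIndex]
  take CachedIndex:  [CachedIndex AbstractProxy FancyTask object] + [AsyncIndex SafeCache AbstractProxy FancyTask object] + [AsyncIndex]
  take AsyncIndex:  [AbstractProxy FancyTask object] + [AsyncIndex SafeCache AbstractProxy FancyTask object] + [AsyncIndex]
  take SafeCache:  [AbstractProxy FancyTask object] + [SafeCache AbstractProxy FancyTask object]
  take AbstractProxy:  [AbstractProxy FancyTask object] + [AbstractProxy FancyTask object]
  take FancyTask:  [FancyTask object] + [FancyTask object]
  take object:  [object] + [object]

[FrozenGraph, FancyGraph, FrozenIndex, CachedIndex, AsyncIndex, SafeCache, AbstractProxy, FancyTask, object]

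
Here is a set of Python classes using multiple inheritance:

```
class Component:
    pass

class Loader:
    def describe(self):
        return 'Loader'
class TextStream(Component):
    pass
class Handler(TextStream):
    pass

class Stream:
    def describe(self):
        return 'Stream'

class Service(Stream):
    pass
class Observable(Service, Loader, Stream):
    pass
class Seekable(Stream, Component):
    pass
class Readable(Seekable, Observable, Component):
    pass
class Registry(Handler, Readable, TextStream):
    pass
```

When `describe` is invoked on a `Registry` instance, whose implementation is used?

Loader

L[Registry] = Registry + merge(L[Handler], L[Readable], L[TextStream], [Handler Readable TextStream])
  take Handler:  [Handler TextStream Component object] + [Readable Seekable Observable Service Loader Stream Component object] + [TextStream Component object] + [Handler Readable TextStream]
  take Readable:  [TextStream Component object] + [Readable Seekable Observable Service Loader Stream Component object] + [TextStream Component object] + [Readable TextStream]
  take TextStream:  [TextStream Component object] + [Seekable Observable Service Loader Stream Component object] + [TextStream Component object] + [TextStream]
  take Seekable:  [Component object] + [Seekable Observable Service Loader Stream Component object] + [Component object]
  take Observable:  [Component object] + [Observable Service Loader Stream Component object] + [Component object]
  take Service:  [Component object] + [Service Loader Stream Component object] + [Component object]
  take Loader:  [Component object] + [Loader Stream Component object] + [Component object]
  take Stream:  [Component object] + [Stream Component object] + [Component object]
  take Component:  [Component object] + [Component object] + [Component object]
  take object:  [object] + [object] + [object]
MRO: Registry Handler Readable TextStream Seekable Observable Service Loader Stream Component object
describe is defined in: Loader, Stream. First along the MRO is Loader.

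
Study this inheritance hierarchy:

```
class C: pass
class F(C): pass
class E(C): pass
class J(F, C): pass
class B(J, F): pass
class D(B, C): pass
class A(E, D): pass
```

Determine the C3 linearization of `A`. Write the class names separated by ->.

L[A] = A + merge(L[E], L[D], [E D])
  take E:  [E C object] + [D B J F C object] + [E D]
  take D:  [C object] + [D B J F C object] + [D]
  take B:  [C object] + [B J F C object]
  take J:  [C object] + [J F C object]
  take F:  [C object] + [F C object]
  take C:  [C object] + [C object]
  take object:  [object] + [object]

A -> E -> D -> B -> J -> F -> C -> object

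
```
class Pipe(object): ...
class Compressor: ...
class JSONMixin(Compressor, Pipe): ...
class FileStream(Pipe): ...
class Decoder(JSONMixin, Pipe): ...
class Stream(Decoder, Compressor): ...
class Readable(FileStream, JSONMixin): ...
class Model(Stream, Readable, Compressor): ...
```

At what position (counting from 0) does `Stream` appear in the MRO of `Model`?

1

L[Model] = Model + merge(L[Stream], L[Readable], L[Compressor], [Stream Readable Compressor])
  take Stream:  [Stream Decoder JSONMixin Compressor Pipe object] + [Readable FileStream JSONMixin Compressor Pipe object] + [Compressor object] + [Stream Readable Compressor]
  take Decoder:  [Decoder JSONMixin Compressor Pipe object] + [Readable FileStream JSONMixin Compressor Pipe object] + [Compressor object] + [Readable Compressor]
  take Readable:  [JSONMixin Compressor Pipe object] + [Readable FileStream JSONMixin Compressor Pipe object] + [Compressor object] + [Readable Compressor]
  take FileStream:  [JSONMixin Compressor Pipe object] + [FileStream JSONMixin Compressor Pipe object] + [Compressor object] + [Compressor]
  take JSONMixin:  [JSONMixin Compressor Pipe object] + [JSONMixin Compressor Pipe object] + [Compressor object] + [Compressor]
  take Compressor:  [Compressor Pipe object] + [Compressor Pipe object] + [Compressor object] + [Compressor]
  take Pipe:  [Pipe object] + [Pipe object] + [object]
  take object:  [object] + [object] + [object]
MRO: Model Stream Decoder Readable FileStream JSONMixin Compressor Pipe object
Stream sits at index 1.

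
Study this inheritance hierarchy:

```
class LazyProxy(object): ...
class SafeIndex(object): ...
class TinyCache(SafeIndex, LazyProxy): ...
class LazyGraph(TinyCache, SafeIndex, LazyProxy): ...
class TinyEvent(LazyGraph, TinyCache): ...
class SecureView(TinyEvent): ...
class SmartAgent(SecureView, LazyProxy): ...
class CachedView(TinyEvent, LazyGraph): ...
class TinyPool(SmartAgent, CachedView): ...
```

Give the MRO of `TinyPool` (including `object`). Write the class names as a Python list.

L[TinyPool] = TinyPool + merge(L[SmartAgent], L[CachedView], [SmartAgent CachedView])
  take SmartAgent:  [SmartAgent SecureView TinyEvent LazyGraph TinyCache SafeIndex LazyProxy object] + [CachedView TinyEvent LazyGraph TinyCache SafeIndex LazyProxy object] + [SmartAgent CachedView]
  take SecureView:  [SecureView TinyEvent LazyGraph TinyCache SafeIndex LazyProxy object] + [CachedView TinyEvent LazyGraph TinyCache SafeIndex LazyProxy object] + [CachedView]
  take CachedView:  [TinyEvent LazyGraph TinyCache SafeIndex LazyProxy object] + [CachedView TinyEvent LazyGraph TinyCache SafeIndex LazyProxy object] + [CachedView]
  take TinyEvent:  [TinyEvent LazyGraph TinyCache SafeIndex LazyProxy object] + [TinyEvent LazyGraph TinyCache SafeIndex LazyProxy object]
  take LazyGraph:  [LazyGraph TinyCache SafeIndex LazyProxy object] + [LazyGraph TinyCache SafeIndex LazyProxy object]
  take TinyCache:  [TinyCache SafeIndex LazyProxy object] + [TinyCache SafeIndex LazyProxy object]
  take SafeIndex:  [SafeIndex LazyProxy object] + [SafeIndex LazyProxy object]
  take LazyProxy:  [LazyProxy object] + [LazyProxy object]
  take object:  [object] + [object]

[TinyPool, SmartAgent, SecureView, CachedView, TinyEvent, LazyGraph, TinyCache, SafeIndex, LazyProxy, object]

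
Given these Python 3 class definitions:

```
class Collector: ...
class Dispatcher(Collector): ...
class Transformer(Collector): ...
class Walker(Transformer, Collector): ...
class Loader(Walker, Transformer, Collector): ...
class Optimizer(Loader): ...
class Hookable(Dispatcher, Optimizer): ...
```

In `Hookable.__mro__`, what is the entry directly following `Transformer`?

Collector

L[Hookable] = Hookable + merge(L[Dispatcher], L[Optimizer], [Dispatcher Optimizer])
  take Dispatcher:  [Dispatcher Collector object] + [Optimizer Loader Walker Transformer Collector object] + [Dispatcher Optimizer]
  take Optimizer:  [Collector object] + [Optimizer Loader Walker Transformer Collector object] + [Optimizer]
  take Loader:  [Collector object] + [Loader Walker Transformer Collector object]
  take Walker:  [Collector object] + [Walker Transformer Collector object]
  take Transformer:  [Collector object] + [Transformer Collector object]
  take Collector:  [Collector object] + [Collector object]
  take object:  [object] + [object]
MRO: Hookable Dispatcher Optimizer Loader Walker Transformer Collector object
Transformer is at position 5; next is Collector.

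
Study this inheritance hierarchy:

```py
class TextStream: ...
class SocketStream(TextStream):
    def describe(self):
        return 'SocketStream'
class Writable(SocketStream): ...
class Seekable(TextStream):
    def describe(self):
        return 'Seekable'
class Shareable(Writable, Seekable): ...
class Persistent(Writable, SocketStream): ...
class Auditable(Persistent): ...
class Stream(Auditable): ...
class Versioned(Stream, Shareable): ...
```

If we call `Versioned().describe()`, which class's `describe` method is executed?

SocketStream

L[Versioned] = Versioned + merge(L[Stream], L[Shareable], [Stream Shareable])
  take Stream:  [Stream Auditable Persistent Writable SocketStream TextStream object] + [Shareable Writable SocketStream Seekable TextStream object] + [Stream Shareable]
  take Auditable:  [Auditable Persistent Writable SocketStream TextStream object] + [Shareable Writable SocketStream Seekable TextStream object] + [Shareable]
  take Persistent:  [Persistent Writable SocketStream TextStream object] + [Shareable Writable SocketStream Seekable TextStream object] + [Shareable]
  take Shareable:  [Writable SocketStream TextStream object] + [Shareable Writable SocketStream Seekable TextStream object] + [Shareable]
  take Writable:  [Writable SocketStream TextStream object] + [Writable SocketStream Seekable TextStream object]
  take SocketStream:  [SocketStream TextStream object] + [SocketStream Seekable TextStream object]
  take Seekable:  [TextStream object] + [Seekable TextStream object]
  take TextStream:  [TextStream object] + [TextStream object]
  take object:  [object] + [object]
MRO: Versioned Stream Auditable Persistent Shareable Writable SocketStream Seekable TextStream object
describe is defined in: Seekable, SocketStream. First along the MRO is SocketStream.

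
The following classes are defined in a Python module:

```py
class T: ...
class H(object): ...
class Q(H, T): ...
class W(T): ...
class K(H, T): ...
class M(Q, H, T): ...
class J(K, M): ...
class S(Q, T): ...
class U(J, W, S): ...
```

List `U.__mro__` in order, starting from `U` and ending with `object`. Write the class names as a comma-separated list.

L[U] = U + merge(L[J], L[W], L[S], [J W S])
  take J:  [J K M Q H T object] + [W T object] + [S Q H T object] + [J W S]
  take K:  [K M Q H T object] + [W T object] + [S Q H T object] + [W S]
  take M:  [M Q H T object] + [W T object] + [S Q H T object] + [W S]
  take W:  [Q H T object] + [W T object] + [S Q H T object] + [W S]
  take S:  [Q H T object] + [T object] + [S Q H T object] + [S]
  take Q:  [Q H T object] + [T object] + [Q H T object]
  take H:  [H T object] + [T object] + [H T object]
  take T:  [T object] + [T object] + [T object]
  take object:  [object] + [object] + [object]

U, J, K, M, W, S, Q, H, T, object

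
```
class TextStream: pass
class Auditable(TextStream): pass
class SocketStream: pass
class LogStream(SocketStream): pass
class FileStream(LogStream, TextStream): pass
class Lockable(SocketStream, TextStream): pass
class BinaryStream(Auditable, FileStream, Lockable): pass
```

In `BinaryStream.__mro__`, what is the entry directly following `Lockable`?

L[BinaryStream] = BinaryStream + merge(L[Auditable], L[FileStream], L[Lockable], [Auditable FileStream Lockable])
  take Auditable:  [Auditable TextStream object] + [FileStream LogStream SocketStream TextStream object] + [Lockable SocketStream TextStream object] + [Auditable FileStream Lockable]
  take FileStream:  [TextStream object] + [FileStream LogStream SocketStream TextStream object] + [Lockable SocketStream TextStream object] + [FileStream Lockable]
  take LogStream:  [TextStream object] + [LogStream SocketStream TextStream object] + [Lockable SocketStream TextStream object] + [Lockable]
  take Lockable:  [TextStream object] + [SocketStream TextStream object] + [Lockable SocketStream TextStream object] + [Lockable]
  take SocketStream:  [TextStream object] + [SocketStream TextStream object] + [SocketStream TextStream object]
  take TextStream:  [TextStream object] + [TextStream object] + [TextStream object]
  take object:  [object] + [object] + [object]
MRO: BinaryStream Auditable FileStream LogStream Lockable SocketStream TextStream object
Lockable is at position 4; next is SocketStream.

SocketStream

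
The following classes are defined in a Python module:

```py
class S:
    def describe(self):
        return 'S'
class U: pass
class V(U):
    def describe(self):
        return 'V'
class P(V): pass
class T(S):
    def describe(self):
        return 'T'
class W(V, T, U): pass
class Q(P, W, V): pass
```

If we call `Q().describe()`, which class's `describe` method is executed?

L[Q] = Q + merge(L[P], L[W], L[V], [P W V])
  take P:  [P V U object] + [W V T U S object] + [V U object] + [P W V]
  take W:  [V U object] + [W V T U S object] + [V U object] + [W V]
  take V:  [V U object] + [V T U S object] + [V U object] + [V]
  take T:  [U object] + [T U S object] + [U object]
  take U:  [U object] + [U S object] + [U object]
  take S:  [object] + [S object] + [object]
  take object:  [object] + [object] + [object]
MRO: Q P W V T U S object
describe is defined in: S, T, V. First along the MRO is V.

V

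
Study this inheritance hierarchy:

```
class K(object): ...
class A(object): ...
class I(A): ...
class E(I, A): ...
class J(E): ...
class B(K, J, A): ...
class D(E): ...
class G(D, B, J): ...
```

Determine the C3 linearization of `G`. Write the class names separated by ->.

G -> D -> B -> K -> J -> E -> I -> A -> object

L[G] = G + merge(L[D], L[B], L[J], [D B J])
  take D:  [D E I A object] + [B K J E I A object] + [J E I A object] + [D B J]
  take B:  [E I A object] + [B K J E I A object] + [J E I A object] + [B J]
  take K:  [E I A object] + [K J E I A object] + [J E I A object] + [J]
  take J:  [E I A object] + [J E I A object] + [J E I A object] + [J]
  take E:  [E I A object] + [E I A object] + [E I A object]
  take I:  [I A object] + [I A object] + [I A object]
  take A:  [A object] + [A object] + [A object]
  take object:  [object] + [object] + [object]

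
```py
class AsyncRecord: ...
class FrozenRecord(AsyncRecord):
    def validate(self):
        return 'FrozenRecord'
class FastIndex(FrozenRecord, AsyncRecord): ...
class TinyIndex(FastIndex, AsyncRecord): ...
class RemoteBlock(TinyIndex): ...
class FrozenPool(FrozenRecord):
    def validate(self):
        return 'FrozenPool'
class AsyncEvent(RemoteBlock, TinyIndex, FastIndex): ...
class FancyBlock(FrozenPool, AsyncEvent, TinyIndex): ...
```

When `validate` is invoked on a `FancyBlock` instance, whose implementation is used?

L[FancyBlock] = FancyBlock + merge(L[FrozenPool], L[AsyncEvent], L[TinyIndex], [FrozenPool AsyncEvent TinyIndex])
  take FrozenPool:  [FrozenPool FrozenRecord AsyncRecord object] + [AsyncEvent RemoteBlock TinyIndex FastIndex FrozenRecord AsyncRecord object] + [TinyIndex FastIndex FrozenRecord AsyncRecord object] + [FrozenPool AsyncEvent TinyIndex]
  take AsyncEvent:  [FrozenRecord AsyncRecord object] + [AsyncEvent RemoteBlock TinyIndex FastIndex FrozenRecord AsyncRecord object] + [TinyIndex FastIndex FrozenRecord AsyncRecord object] + [AsyncEvent TinyIndex]
  take RemoteBlock:  [FrozenRecord AsyncRecord object] + [RemoteBlock TinyIndex FastIndex FrozenRecord AsyncRecord object] + [TinyIndex FastIndex FrozenRecord AsyncRecord object] + [TinyIndex]
  take TinyIndex:  [FrozenRecord AsyncRecord object] + [TinyIndex FastIndex FrozenRecord AsyncRecord object] + [TinyIndex FastIndex FrozenRecord AsyncRecord object] + [TinyIndex]
  take FastIndex:  [FrozenRecord AsyncRecord object] + [FastIndex FrozenRecord AsyncRecord object] + [FastIndex FrozenRecord AsyncRecord object]
  take FrozenRecord:  [FrozenRecord AsyncRecord object] + [FrozenRecord AsyncRecord object] + [FrozenRecord AsyncRecord object]
  take AsyncRecord:  [AsyncRecord object] + [AsyncRecord object] + [AsyncRecord object]
  take object:  [object] + [object] + [object]
MRO: FancyBlock FrozenPool AsyncEvent RemoteBlock TinyIndex FastIndex FrozenRecord AsyncRecord object
validate is defined in: FrozenPool, FrozenRecord. First along the MRO is FrozenPool.

FrozenPool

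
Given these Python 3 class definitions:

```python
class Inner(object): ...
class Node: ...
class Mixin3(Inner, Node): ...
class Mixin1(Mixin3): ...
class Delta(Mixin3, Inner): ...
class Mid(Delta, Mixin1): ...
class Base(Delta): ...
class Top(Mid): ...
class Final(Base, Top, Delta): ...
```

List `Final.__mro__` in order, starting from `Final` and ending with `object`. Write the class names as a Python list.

[Final, Base, Top, Mid, Delta, Mixin1, Mixin3, Inner, Node, object]

L[Final] = Final + merge(L[Base], L[Top], L[Delta], [Base Top Delta])
  take Base:  [Base Delta Mixin3 Inner Node object] + [Top Mid Delta Mixin1 Mixin3 Inner Node object] + [Delta Mixin3 Inner Node object] + [Base Top Delta]
  take Top:  [Delta Mixin3 Inner Node object] + [Top Mid Delta Mixin1 Mixin3 Inner Node object] + [Delta Mixin3 Inner Node object] + [Top Delta]
  take Mid:  [Delta Mixin3 Inner Node object] + [Mid Delta Mixin1 Mixin3 Inner Node object] + [Delta Mixin3 Inner Node object] + [Delta]
  take Delta:  [Delta Mixin3 Inner Node object] + [Delta Mixin1 Mixin3 Inner Node object] + [Delta Mixin3 Inner Node object] + [Delta]
  take Mixin1:  [Mixin3 Inner Node object] + [Mixin1 Mixin3 Inner Node object] + [Mixin3 Inner Node object]
  take Mixin3:  [Mixin3 Inner Node object] + [Mixin3 Inner Node object] + [Mixin3 Inner Node object]
  take Inner:  [Inner Node object] + [Inner Node object] + [Inner Node object]
  take Node:  [Node object] + [Node object] + [Node object]
  take object:  [object] + [object] + [object]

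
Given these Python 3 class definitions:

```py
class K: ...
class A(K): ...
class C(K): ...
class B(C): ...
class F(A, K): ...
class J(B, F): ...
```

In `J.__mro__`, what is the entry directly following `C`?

F

L[J] = J + merge(L[B], L[F], [B F])
  take B:  [B C K object] + [F A K object] + [B F]
  take C:  [C K object] + [F A K object] + [F]
  take F:  [K object] + [F A K object] + [F]
  take A:  [K object] + [A K object]
  take K:  [K object] + [K object]
  take object:  [object] + [object]
MRO: J B C F A K object
C is at position 2; next is F.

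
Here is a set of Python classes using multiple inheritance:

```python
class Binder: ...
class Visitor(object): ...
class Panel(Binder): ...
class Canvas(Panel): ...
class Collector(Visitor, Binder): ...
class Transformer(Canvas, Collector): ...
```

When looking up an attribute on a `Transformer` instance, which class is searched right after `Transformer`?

Canvas

L[Transformer] = Transformer + merge(L[Canvas], L[Collector], [Canvas Collector])
  take Canvas:  [Canvas Panel Binder object] + [Collector Visitor Binder object] + [Canvas Collector]
  take Panel:  [Panel Binder object] + [Collector Visitor Binder object] + [Collector]
  take Collector:  [Binder object] + [Collector Visitor Binder object] + [Collector]
  take Visitor:  [Binder object] + [Visitor Binder object]
  take Binder:  [Binder object] + [Binder object]
  take object:  [object] + [object]
MRO: Transformer Canvas Panel Collector Visitor Binder object
Transformer is at position 0; next is Canvas.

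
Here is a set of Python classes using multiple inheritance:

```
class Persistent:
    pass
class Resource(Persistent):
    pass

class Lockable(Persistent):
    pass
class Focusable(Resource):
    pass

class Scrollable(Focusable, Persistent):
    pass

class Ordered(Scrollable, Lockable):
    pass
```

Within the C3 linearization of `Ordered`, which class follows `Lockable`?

L[Ordered] = Ordered + merge(L[Scrollable], L[Lockable], [Scrollable Lockable])
  take Scrollable:  [Scrollable Focusable Resource Persistent object] + [Lockable Persistent object] + [Scrollable Lockable]
  take Focusable:  [Focusable Resource Persistent object] + [Lockable Persistent object] + [Lockable]
  take Resource:  [Resource Persistent object] + [Lockable Persistent object] + [Lockable]
  take Lockable:  [Persistent object] + [Lockable Persistent object] + [Lockable]
  take Persistent:  [Persistent object] + [Persistent object]
  take object:  [object] + [object]
MRO: Ordered Scrollable Focusable Resource Lockable Persistent object
Lockable is at position 4; next is Persistent.

Persistent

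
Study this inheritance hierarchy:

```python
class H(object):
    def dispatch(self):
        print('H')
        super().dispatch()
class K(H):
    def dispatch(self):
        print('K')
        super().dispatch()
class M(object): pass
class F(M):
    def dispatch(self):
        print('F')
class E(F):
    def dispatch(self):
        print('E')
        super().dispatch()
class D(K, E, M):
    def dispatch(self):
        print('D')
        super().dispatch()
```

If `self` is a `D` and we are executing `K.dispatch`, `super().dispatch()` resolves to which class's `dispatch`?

L[D] = D + merge(L[K], L[E], L[M], [K E M])
  take K:  [K H object] + [E F M object] + [M object] + [K E M]
  take H:  [H object] + [E F M object] + [M object] + [E M]
  take E:  [object] + [E F M object] + [M object] + [E M]
  take F:  [object] + [F M object] + [M object] + [M]
  take M:  [object] + [M object] + [M object] + [M]
  take object:  [object] + [object] + [object]
MRO: D K H E F M object
super() in K.dispatch on a D instance goes to the class after K in D's MRO: H.

H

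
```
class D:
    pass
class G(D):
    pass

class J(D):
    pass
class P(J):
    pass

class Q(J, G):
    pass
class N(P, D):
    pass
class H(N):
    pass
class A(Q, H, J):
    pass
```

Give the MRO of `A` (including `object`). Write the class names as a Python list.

L[A] = A + merge(L[Q], L[H], L[J], [Q H J])
  take Q:  [Q J G D object] + [H N P J D object] + [J D object] + [Q H J]
  take H:  [J G D object] + [H N P J D object] + [J D object] + [H J]
  take N:  [J G D object] + [N P J D object] + [J D object] + [J]
  take P:  [J G D object] + [P J D object] + [J D object] + [J]
  take J:  [J G D object] + [J D object] + [J D object] + [J]
  take G:  [G D object] + [D object] + [D object]
  take D:  [D object] + [D object] + [D object]
  take object:  [object] + [object] + [object]

[A, Q, H, N, P, J, G, D, object]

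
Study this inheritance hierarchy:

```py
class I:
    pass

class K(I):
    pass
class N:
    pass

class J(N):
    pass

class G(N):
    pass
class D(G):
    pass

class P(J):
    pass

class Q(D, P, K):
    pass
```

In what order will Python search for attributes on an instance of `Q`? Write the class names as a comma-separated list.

L[Q] = Q + merge(L[D], L[P], L[K], [D P K])
  take D:  [D G N object] + [P J N object] + [K I object] + [D P K]
  take G:  [G N object] + [P J N object] + [K I object] + [P K]
  take P:  [N object] + [P J N object] + [K I object] + [P K]
  take J:  [N object] + [J N object] + [K I object] + [K]
  take N:  [N object] + [N object] + [K I object] + [K]
  take K:  [object] + [object] + [K I object] + [K]
  take I:  [object] + [object] + [I object]
  take object:  [object] + [object] + [object]

Q, D, G, P, J, N, K, I, object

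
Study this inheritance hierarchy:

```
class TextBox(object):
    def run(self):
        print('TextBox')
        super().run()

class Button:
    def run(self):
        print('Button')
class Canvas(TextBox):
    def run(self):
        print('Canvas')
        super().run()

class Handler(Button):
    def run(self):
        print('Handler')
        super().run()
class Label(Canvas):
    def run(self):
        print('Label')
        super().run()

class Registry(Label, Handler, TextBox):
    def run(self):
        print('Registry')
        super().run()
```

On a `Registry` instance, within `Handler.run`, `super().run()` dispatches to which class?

L[Registry] = Registry + merge(L[Label], L[Handler], L[TextBox], [Label Handler TextBox])
  take Label:  [Label Canvas TextBox object] + [Handler Button object] + [TextBox object] + [Label Handler TextBox]
  take Canvas:  [Canvas TextBox object] + [Handler Button object] + [TextBox object] + [Handler TextBox]
  take Handler:  [TextBox object] + [Handler Button object] + [TextBox object] + [Handler TextBox]
  take TextBox:  [TextBox object] + [Button object] + [TextBox object] + [TextBox]
  take Button:  [object] + [Button object] + [object]
  take object:  [object] + [object] + [object]
MRO: Registry Label Canvas Handler TextBox Button object
super() in Handler.run on a Registry instance goes to the class after Handler in Registry's MRO: TextBox.

TextBox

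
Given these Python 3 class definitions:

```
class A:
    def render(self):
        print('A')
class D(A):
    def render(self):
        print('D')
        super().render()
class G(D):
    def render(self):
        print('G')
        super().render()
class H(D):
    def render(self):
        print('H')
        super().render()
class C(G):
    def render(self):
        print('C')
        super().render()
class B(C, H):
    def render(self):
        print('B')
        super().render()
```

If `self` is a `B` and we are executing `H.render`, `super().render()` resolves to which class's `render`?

D

L[B] = B + merge(L[C], L[H], [C H])
  take C:  [C G D A object] + [H D A object] + [C H]
  take G:  [G D A object] + [H D A object] + [H]
  take H:  [D A object] + [H D A object] + [H]
  take D:  [D A object] + [D A object]
  take A:  [A object] + [A object]
  take object:  [object] + [object]
MRO: B C G H D A object
super() in H.render on a B instance goes to the class after H in B's MRO: D.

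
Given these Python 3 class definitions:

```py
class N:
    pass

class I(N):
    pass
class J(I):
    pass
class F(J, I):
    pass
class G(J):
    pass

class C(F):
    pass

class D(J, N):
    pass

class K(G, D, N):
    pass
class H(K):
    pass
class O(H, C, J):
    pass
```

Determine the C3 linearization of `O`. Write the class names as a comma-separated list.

O, H, K, G, D, C, F, J, I, N, object

L[O] = O + merge(L[H], L[C], L[J], [H C J])
  take H:  [H K G D J I N object] + [C F J I N object] + [J I N object] + [H C J]
  take K:  [K G D J I N object] + [C F J I N object] + [J I N object] + [C J]
  take G:  [G D J I N object] + [C F J I N object] + [J I N object] + [C J]
  take D:  [D J I N object] + [C F J I N object] + [J I N object] + [C J]
  take C:  [J I N object] + [C F J I N object] + [J I N object] + [C J]
  take F:  [J I N object] + [F J I N object] + [J I N object] + [J]
  take J:  [J I N object] + [J I N object] + [J I N object] + [J]
  take I:  [I N object] + [I N object] + [I N object]
  take N:  [N object] + [N object] + [N object]
  take object:  [object] + [object] + [object]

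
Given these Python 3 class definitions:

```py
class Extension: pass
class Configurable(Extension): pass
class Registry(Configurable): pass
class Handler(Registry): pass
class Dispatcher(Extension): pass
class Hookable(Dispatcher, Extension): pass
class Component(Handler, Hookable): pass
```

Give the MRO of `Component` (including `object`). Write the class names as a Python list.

[Component, Handler, Registry, Configurable, Hookable, Dispatcher, Extension, object]

L[Component] = Component + merge(L[Handler], L[Hookable], [Handler Hookable])
  take Handler:  [Handler Registry Configurable Extension object] + [Hookable Dispatcher Extension object] + [Handler Hookable]
  take Registry:  [Registry Configurable Extension object] + [Hookable Dispatcher Extension object] + [Hookable]
  take Configurable:  [Configurable Extension object] + [Hookable Dispatcher Extension object] + [Hookable]
  take Hookable:  [Extension object] + [Hookable Dispatcher Extension object] + [Hookable]
  take Dispatcher:  [Extension object] + [Dispatcher Extension object]
  take Extension:  [Extension object] + [Extension object]
  take object:  [object] + [object]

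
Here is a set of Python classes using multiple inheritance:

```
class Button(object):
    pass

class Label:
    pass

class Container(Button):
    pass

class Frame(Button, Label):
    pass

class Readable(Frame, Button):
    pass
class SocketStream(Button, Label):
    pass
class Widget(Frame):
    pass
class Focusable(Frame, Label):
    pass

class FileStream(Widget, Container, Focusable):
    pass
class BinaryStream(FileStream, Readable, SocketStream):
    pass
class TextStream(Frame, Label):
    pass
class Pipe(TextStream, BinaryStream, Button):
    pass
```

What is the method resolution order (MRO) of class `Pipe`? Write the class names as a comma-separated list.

L[Pipe] = Pipe + merge(L[TextStream], L[BinaryStream], L[Button], [TextStream BinaryStream Button])
  take TextStream:  [TextStream Frame Button Label object] + [BinaryStream FileStream Widget Container Focusable Readable Frame SocketStream Button Label object] + [Button object] + [TextStream BinaryStream Button]
  take BinaryStream:  [Frame Button Label object] + [BinaryStream FileStream Widget Container Focusable Readable Frame SocketStream Button Label object] + [Button object] + [BinaryStream Button]
  take FileStream:  [Frame Button Label object] + [FileStream Widget Container Focusable Readable Frame SocketStream Button Label object] + [Button object] + [Button]
  take Widget:  [Frame Button Label object] + [Widget Container Focusable Readable Frame SocketStream Button Label object] + [Button object] + [Button]
  take Container:  [Frame Button Label object] + [Container Focusable Readable Frame SocketStream Button Label object] + [Button object] + [Button]
  take Focusable:  [Frame Button Label object] + [Focusable Readable Frame SocketStream Button Label object] + [Button object] + [Button]
  take Readable:  [Frame Button Label object] + [Readable Frame SocketStream Button Label object] + [Button object] + [Button]
  take Frame:  [Frame Button Label object] + [Frame SocketStream Button Label object] + [Button object] + [Button]
  take SocketStream:  [Button Label object] + [SocketStream Button Label object] + [Button object] + [Button]
  take Button:  [Button Label object] + [Button Label object] + [Button object] + [Button]
  take Label:  [Label object] + [Label object] + [object]
  take object:  [object] + [object] + [object]

Pipe, TextStream, BinaryStream, FileStream, Widget, Container, Focusable, Readable, Frame, SocketStream, Button, Label, object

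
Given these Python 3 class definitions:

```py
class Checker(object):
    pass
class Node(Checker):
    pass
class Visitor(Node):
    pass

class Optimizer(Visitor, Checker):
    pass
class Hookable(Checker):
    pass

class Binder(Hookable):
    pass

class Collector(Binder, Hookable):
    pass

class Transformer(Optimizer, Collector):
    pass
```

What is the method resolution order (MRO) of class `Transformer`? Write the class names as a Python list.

L[Transformer] = Transformer + merge(L[Optimizer], L[Collector], [Optimizer Collector])
  take Optimizer:  [Optimizer Visitor Node Checker object] + [Collector Binder Hookable Checker object] + [Optimizer Collector]
  take Visitor:  [Visitor Node Checker object] + [Collector Binder Hookable Checker object] + [Collector]
  take Node:  [Node Checker object] + [Collector Binder Hookable Checker object] + [Collector]
  take Collector:  [Checker object] + [Collector Binder Hookable Checker object] + [Collector]
  take Binder:  [Checker object] + [Binder Hookable Checker object]
  take Hookable:  [Checker object] + [Hookable Checker object]
  take Checker:  [Checker object] + [Checker object]
  take object:  [object] + [object]

[Transformer, Optimizer, Visitor, Node, Collector, Binder, Hookable, Checker, object]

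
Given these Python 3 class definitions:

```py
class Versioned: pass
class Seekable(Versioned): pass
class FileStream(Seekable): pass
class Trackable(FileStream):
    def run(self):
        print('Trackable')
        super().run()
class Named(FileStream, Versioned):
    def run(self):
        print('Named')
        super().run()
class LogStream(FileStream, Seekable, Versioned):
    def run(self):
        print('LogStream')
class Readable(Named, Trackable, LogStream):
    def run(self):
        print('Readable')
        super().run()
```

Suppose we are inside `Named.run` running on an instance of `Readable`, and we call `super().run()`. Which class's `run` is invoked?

Trackable

L[Readable] = Readable + merge(L[Named], L[Trackable], L[LogStream], [Named Trackable LogStream])
  take Named:  [Named FileStream Seekable Versioned object] + [Trackable FileStream Seekable Versioned object] + [LogStream FileStream Seekable Versioned object] + [Named Trackable LogStream]
  take Trackable:  [FileStream Seekable Versioned object] + [Trackable FileStream Seekable Versioned object] + [LogStream FileStream Seekable Versioned object] + [Trackable LogStream]
  take LogStream:  [FileStream Seekable Versioned object] + [FileStream Seekable Versioned object] + [LogStream FileStream Seekable Versioned object] + [LogStream]
  take FileStream:  [FileStream Seekable Versioned object] + [FileStream Seekable Versioned object] + [FileStream Seekable Versioned object]
  take Seekable:  [Seekable Versioned object] + [Seekable Versioned object] + [Seekable Versioned object]
  take Versioned:  [Versioned object] + [Versioned object] + [Versioned object]
  take object:  [object] + [object] + [object]
MRO: Readable Named Trackable LogStream FileStream Seekable Versioned object
super() in Named.run on a Readable instance goes to the class after Named in Readable's MRO: Trackable.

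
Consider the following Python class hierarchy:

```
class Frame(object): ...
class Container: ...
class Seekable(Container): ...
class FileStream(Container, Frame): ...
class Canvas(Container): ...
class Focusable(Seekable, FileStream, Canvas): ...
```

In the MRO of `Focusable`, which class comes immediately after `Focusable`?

Seekable

L[Focusable] = Focusable + merge(L[Seekable], L[FileStream], L[Canvas], [Seekable FileStream Canvas])
  take Seekable:  [Seekable Container object] + [FileStream Container Frame object] + [Canvas Container object] + [Seekable FileStream Canvas]
  take FileStream:  [Container object] + [FileStream Container Frame object] + [Canvas Container object] + [FileStream Canvas]
  take Canvas:  [Container object] + [Container Frame object] + [Canvas Container object] + [Canvas]
  take Container:  [Container object] + [Container Frame object] + [Container object]
  take Frame:  [object] + [Frame object] + [object]
  take object:  [object] + [object] + [object]
MRO: Focusable Seekable FileStream Canvas Container Frame object
Focusable is at position 0; next is Seekable.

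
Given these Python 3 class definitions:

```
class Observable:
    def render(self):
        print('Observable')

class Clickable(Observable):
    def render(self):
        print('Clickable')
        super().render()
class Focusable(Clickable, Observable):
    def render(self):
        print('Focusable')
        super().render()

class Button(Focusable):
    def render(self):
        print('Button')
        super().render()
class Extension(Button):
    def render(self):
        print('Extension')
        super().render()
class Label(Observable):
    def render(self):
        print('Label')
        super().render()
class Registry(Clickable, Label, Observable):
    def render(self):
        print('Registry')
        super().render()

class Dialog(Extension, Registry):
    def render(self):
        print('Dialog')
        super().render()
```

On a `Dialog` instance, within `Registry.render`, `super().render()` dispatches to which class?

Clickable

L[Dialog] = Dialog + merge(L[Extension], L[Registry], [Extension Registry])
  take Extension:  [Extension Button Focusable Clickable Observable object] + [Registry Clickable Label Observable object] + [Extension Registry]
  take Button:  [Button Focusable Clickable Observable object] + [Registry Clickable Label Observable object] + [Registry]
  take Focusable:  [Focusable Clickable Observable object] + [Registry Clickable Label Observable object] + [Registry]
  take Registry:  [Clickable Observable object] + [Registry Clickable Label Observable object] + [Registry]
  take Clickable:  [Clickable Observable object] + [Clickable Label Observable object]
  take Label:  [Observable object] + [Label Observable object]
  take Observable:  [Observable object] + [Observable object]
  take object:  [object] + [object]
MRO: Dialog Extension Button Focusable Registry Clickable Label Observable object
super() in Registry.render on a Dialog instance goes to the class after Registry in Dialog's MRO: Clickable.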